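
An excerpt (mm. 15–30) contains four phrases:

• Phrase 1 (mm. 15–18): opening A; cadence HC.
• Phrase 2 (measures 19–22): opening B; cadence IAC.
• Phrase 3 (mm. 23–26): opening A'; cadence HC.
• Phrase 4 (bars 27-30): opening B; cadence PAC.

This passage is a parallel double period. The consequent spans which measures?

measures 23–30

In a double period the four phrases pair into a large antecedent (phrases 1–2, ending imperfect authentic cadence) and a large consequent (phrases 3–4, ending perfect authentic cadence). The consequent spans mm. 23–30.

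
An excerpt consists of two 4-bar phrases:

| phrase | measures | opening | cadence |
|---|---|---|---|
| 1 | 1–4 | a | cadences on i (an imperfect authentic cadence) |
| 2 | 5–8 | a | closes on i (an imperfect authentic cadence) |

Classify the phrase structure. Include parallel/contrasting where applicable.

repeated phrase

Both phrases have the same opening (a) and the same cadence (imperfect authentic cadence): the second is a restatement, not a consequent, so this is a repeated phrase rather than a period.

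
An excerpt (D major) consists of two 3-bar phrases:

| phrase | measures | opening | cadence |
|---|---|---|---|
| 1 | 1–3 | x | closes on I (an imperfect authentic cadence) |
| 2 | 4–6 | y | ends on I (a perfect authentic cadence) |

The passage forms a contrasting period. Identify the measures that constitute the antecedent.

measures 1–3

The antecedent is the phrase ending with the weaker cadence (imperfect authentic cadence, phrase 1) and the consequent the one ending more conclusively (perfect authentic cadence, phrase 2); the antecedent is mm. 1–3.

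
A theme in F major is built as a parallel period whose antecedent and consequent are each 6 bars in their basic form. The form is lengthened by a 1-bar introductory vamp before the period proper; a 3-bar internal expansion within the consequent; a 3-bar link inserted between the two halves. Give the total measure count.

19 measures

Basic parallel period: 6 + 6 = 12 bars.
12 (basic form) + 1 (introduction) + 3 (internal expansion) + 3 (link) = 19.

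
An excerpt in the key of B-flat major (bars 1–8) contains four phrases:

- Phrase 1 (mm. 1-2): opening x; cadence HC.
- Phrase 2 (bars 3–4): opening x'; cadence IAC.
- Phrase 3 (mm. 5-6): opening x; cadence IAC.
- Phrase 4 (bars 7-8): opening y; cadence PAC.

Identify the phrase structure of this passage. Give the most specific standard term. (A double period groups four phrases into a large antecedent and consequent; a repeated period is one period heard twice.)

parallel double period

Four phrases in two halves: the first half (mm. 1–4) ends with an imperfect authentic cadence, the second (measures 5-8) with a perfect authentic cadence — a large antecedent–consequent pair, i.e. a double period.
Phrase 3 begins with the same material as phrase 1, making it parallel.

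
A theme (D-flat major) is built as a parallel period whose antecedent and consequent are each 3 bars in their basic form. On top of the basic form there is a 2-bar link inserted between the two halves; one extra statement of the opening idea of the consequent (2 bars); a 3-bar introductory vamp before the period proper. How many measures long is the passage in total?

13 measures

Basic parallel period: 3 + 3 = 6 bars.
6 (basic form) + 2 (link) + 2 (extra statement) + 3 (introduction) = 13.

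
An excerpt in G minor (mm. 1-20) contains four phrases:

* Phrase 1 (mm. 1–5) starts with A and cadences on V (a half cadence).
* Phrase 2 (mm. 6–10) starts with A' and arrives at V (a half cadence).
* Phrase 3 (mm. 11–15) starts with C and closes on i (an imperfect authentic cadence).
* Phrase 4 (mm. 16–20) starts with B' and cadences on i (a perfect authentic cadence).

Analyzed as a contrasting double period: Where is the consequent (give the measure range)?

measures 11–20

In a double period the four phrases pair into a large antecedent (phrases 1–2, ending half cadence) and a large consequent (phrases 3–4, ending perfect authentic cadence). The consequent spans bars 11–20.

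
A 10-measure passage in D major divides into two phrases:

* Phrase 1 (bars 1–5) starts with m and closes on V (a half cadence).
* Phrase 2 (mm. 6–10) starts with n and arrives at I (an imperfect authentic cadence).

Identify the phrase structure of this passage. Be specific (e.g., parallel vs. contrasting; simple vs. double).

Phrase 1 ends with a half cadence (weaker) and phrase 2 with an imperfect authentic cadence (stronger): antecedent + consequent = a period.
The two phrases open with different material (m / n), so the period is contrasting.

contrasting period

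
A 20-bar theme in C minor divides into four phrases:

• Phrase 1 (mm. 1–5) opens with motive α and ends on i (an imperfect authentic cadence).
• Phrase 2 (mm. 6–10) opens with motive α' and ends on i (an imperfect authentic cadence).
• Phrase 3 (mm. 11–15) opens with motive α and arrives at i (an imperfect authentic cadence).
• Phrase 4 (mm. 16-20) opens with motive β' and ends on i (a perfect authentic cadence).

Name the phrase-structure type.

parallel double period

Four phrases in two halves: the first half (mm. 1–10) ends with an imperfect authentic cadence, the second (mm. 11–20) with a perfect authentic cadence — a large antecedent–consequent pair, i.e. a double period.
Phrase 3 begins with the same material as phrase 1, making it parallel.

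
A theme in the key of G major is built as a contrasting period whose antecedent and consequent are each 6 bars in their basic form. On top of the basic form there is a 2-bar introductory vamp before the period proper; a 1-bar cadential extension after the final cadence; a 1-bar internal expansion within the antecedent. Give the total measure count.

16 measures

Basic contrasting period: 6 + 6 = 12 bars.
12 (basic form) + 2 (introduction) + 1 (cadential extension) + 1 (internal expansion) = 16.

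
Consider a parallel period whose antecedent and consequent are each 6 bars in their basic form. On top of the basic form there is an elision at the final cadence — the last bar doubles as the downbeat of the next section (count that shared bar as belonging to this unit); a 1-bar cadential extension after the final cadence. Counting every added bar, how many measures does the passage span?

13 measures

Basic parallel period: 6 + 6 = 12 bars.
12 (basic form) + 1 (cadential extension) = 13.
The elision shares a bar with the next section but does not change this unit's count.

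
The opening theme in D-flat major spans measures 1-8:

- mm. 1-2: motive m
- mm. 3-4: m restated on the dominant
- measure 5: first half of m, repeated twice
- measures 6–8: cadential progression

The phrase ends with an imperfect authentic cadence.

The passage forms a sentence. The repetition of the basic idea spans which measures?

The presentation of a sentence is the basic idea (bars 1–2) plus its repetition (mm. 3–4); the repetition of the basic idea is therefore measures 3–4.

measures 3–4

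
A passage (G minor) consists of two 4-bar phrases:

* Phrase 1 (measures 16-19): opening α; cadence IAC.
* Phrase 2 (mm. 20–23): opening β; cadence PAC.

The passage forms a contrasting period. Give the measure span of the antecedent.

The antecedent is the phrase ending with the weaker cadence (imperfect authentic cadence, phrase 1) and the consequent the one ending more conclusively (perfect authentic cadence, phrase 2); the antecedent is measures 16-19.

measures 16–19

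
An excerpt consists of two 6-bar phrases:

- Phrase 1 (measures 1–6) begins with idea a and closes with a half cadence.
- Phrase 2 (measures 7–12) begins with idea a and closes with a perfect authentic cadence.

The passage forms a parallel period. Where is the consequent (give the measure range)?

measures 7–12

The antecedent is the phrase ending with the weaker cadence (half cadence, phrase 1) and the consequent the one ending more conclusively (perfect authentic cadence, phrase 2); the consequent is measures 7–12.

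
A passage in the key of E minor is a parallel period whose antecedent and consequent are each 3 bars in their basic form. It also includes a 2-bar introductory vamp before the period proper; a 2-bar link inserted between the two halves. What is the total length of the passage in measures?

10 measures

Basic parallel period: 3 + 3 = 6 bars.
6 (basic form) + 2 (introduction) + 2 (link) = 10.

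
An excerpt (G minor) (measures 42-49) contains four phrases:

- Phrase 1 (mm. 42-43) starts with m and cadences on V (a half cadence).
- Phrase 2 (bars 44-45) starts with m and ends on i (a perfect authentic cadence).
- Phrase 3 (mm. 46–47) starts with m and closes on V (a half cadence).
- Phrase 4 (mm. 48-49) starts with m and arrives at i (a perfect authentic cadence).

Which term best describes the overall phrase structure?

The cadence pattern HC–PAC–HC–PAC is weak–strong twice, and phrases 3–4 restate phrases 1–2: a period heard twice, not a double period (which would end weakly at phrase 2).

repeated period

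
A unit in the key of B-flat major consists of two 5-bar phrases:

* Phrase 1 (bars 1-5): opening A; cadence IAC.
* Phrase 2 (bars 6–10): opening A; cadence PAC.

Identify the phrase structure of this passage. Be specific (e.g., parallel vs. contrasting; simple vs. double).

Phrase 1 ends with an imperfect authentic cadence (weaker) and phrase 2 with a perfect authentic cadence (stronger): antecedent + consequent = a period.
The two phrases open with the same material (A / A), so the period is parallel.

parallel period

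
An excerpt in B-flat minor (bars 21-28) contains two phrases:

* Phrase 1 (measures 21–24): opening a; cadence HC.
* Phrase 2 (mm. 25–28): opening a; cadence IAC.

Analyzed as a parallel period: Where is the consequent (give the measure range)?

The antecedent is the phrase ending with the weaker cadence (half cadence, phrase 1) and the consequent the one ending more conclusively (imperfect authentic cadence, phrase 2); the consequent is mm. 25–28.

measures 25–28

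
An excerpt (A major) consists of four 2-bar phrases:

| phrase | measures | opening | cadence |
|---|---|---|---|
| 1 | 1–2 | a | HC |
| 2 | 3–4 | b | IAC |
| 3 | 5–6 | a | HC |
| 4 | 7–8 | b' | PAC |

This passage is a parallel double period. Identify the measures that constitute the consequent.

measures 5–8

In a double period the four phrases pair into a large antecedent (phrases 1–2, ending imperfect authentic cadence) and a large consequent (phrases 3–4, ending perfect authentic cadence). The consequent spans bars 5-8.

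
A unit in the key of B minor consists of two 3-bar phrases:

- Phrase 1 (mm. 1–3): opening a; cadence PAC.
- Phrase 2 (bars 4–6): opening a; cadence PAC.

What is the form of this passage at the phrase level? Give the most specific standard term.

repeated phrase

Both phrases have the same opening (a) and the same cadence (perfect authentic cadence): the second is a restatement, not a consequent, so this is a repeated phrase rather than a period.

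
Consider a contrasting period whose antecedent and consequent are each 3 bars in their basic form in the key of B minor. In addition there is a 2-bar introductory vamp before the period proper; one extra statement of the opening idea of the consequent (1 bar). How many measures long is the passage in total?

9 measures

Basic contrasting period: 3 + 3 = 6 bars.
6 (basic form) + 2 (introduction) + 1 (extra statement) = 9.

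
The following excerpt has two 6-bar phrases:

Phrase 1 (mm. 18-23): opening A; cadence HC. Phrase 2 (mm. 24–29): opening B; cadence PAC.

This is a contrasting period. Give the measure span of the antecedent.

The phrase ending with the weaker cadence (half cadence) is the antecedent; the one ending more conclusively (perfect authentic cadence) is the consequent. The antecedent is measures 18–23.

measures 18–23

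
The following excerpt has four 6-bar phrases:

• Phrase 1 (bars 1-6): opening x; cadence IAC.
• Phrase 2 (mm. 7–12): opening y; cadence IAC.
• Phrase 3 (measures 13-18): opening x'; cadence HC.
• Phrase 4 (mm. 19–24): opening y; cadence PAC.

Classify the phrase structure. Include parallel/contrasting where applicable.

Four phrases in two halves: the first half (mm. 1–12) ends with an imperfect authentic cadence, the second (mm. 13-24) with a perfect authentic cadence — a large antecedent–consequent pair, i.e. a double period.
Phrase 3 begins with the same material as phrase 1, making it parallel.

parallel double period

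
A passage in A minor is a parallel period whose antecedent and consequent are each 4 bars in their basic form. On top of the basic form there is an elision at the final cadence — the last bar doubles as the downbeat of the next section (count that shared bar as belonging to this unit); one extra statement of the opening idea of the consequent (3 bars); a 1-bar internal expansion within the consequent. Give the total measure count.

Basic parallel period: 4 + 4 = 8 bars.
8 (basic form) + 3 (extra statement) + 1 (internal expansion) = 12.
The elision shares a bar with the next section but does not change this unit's count.

12 measures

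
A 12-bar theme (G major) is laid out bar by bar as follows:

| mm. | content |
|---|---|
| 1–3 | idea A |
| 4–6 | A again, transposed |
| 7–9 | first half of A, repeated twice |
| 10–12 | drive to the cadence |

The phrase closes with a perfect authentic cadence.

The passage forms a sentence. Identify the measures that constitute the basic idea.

The presentation of a sentence is the basic idea (bars 1-3) plus its repetition (bars 4–6); the basic idea is therefore bars 1–3.

measures 1–3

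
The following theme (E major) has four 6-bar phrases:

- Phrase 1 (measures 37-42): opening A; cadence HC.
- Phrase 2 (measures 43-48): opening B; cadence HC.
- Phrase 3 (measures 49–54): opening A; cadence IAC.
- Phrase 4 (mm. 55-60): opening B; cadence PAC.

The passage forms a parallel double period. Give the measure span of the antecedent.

In a double period the first pair of phrases (ending half cadence) is the large antecedent and the second pair (ending perfect authentic cadence) is the large consequent; the antecedent is measures 37–48.

measures 37–48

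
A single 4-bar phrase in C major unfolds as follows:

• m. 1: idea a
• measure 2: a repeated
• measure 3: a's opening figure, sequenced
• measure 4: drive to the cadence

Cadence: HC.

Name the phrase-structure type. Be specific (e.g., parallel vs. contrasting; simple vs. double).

sentence

Basic idea (m. 1) + its repetition (m. 2) form the presentation; fragmentation and cadence (measures 3–4) form the continuation — the 4-bar whole is a sentence.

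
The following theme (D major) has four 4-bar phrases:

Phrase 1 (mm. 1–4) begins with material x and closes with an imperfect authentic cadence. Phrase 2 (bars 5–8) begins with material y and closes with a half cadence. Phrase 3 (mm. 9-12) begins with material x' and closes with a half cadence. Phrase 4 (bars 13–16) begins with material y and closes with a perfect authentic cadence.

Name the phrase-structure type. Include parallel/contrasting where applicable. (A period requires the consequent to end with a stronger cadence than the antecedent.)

parallel double period

Four phrases in two halves: the first half (mm. 1–8) ends with a half cadence, the second (bars 9–16) with a perfect authentic cadence — a large antecedent–consequent pair, i.e. a double period.
Phrase 3 begins with the same material as phrase 1, making it parallel.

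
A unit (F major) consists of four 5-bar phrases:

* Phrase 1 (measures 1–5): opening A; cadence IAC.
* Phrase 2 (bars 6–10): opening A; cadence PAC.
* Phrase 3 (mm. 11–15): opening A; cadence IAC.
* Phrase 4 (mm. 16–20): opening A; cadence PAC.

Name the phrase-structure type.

The cadence pattern IAC–PAC–IAC–PAC is weak–strong twice, and phrases 3–4 restate phrases 1–2: a period heard twice, not a double period (which would end weakly at phrase 2).

repeated period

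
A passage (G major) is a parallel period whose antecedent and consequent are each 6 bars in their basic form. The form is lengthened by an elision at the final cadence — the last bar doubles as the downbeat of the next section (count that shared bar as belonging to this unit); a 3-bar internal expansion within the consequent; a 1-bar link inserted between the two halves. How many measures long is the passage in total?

Basic parallel period: 6 + 6 = 12 bars.
12 (basic form) + 3 (internal expansion) + 1 (link) = 16.
The elision shares a bar with the next section but does not change this unit's count.

16 measures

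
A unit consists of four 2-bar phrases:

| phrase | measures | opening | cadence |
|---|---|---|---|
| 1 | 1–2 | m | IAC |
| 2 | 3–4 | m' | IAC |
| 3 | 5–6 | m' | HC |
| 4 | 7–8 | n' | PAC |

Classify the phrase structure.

parallel double period

Four phrases in two halves: the first half (mm. 1–4) ends with an imperfect authentic cadence, the second (mm. 5–8) with a perfect authentic cadence — a large antecedent–consequent pair, i.e. a double period.
Phrase 3 begins with the same material as phrase 1, making it parallel.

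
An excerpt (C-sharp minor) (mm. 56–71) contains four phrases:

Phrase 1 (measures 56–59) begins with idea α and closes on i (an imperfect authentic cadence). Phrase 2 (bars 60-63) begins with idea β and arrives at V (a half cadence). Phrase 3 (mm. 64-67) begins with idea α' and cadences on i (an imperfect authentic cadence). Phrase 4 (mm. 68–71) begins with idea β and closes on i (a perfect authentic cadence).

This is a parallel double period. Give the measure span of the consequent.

measures 64–71

In a double period the first pair of phrases (ending half cadence) is the large antecedent and the second pair (ending perfect authentic cadence) is the large consequent; the consequent is measures 64–71.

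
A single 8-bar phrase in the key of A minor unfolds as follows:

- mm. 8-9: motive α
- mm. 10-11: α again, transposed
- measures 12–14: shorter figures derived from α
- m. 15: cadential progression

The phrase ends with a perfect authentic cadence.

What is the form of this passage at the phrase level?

Basic idea (mm. 8–9) + its repetition (mm. 10–11) form the presentation; fragmentation and cadence (measures 12–15) form the continuation — the 8-bar whole is a sentence.

sentence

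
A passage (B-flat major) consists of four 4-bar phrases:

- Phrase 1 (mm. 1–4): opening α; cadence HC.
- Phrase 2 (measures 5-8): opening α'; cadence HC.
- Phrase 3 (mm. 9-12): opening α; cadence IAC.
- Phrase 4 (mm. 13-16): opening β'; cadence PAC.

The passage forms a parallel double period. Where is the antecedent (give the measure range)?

In a double period the four phrases pair into a large antecedent (phrases 1–2, ending half cadence) and a large consequent (phrases 3–4, ending perfect authentic cadence). The antecedent spans mm. 1-8.

measures 1–8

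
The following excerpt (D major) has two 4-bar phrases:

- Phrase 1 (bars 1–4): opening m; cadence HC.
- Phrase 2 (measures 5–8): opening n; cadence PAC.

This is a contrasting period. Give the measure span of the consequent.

The phrase ending with the weaker cadence (half cadence) is the antecedent; the one ending more conclusively (perfect authentic cadence) is the consequent. The consequent is measures 5–8.

measures 5–8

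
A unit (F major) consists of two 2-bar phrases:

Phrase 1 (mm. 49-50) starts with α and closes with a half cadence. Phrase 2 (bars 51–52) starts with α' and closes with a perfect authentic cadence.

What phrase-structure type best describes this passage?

Phrase 1 ends with a half cadence (weaker) and phrase 2 with a perfect authentic cadence (stronger): antecedent + consequent = a period.
The two phrases open with the same material (α / α'), so the period is parallel.

parallel period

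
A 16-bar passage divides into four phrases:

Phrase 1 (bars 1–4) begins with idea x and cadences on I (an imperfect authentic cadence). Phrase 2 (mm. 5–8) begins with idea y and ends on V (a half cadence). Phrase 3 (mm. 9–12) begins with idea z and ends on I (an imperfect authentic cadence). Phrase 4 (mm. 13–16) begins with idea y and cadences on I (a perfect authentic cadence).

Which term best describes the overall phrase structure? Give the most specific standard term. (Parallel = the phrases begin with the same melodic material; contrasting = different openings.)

contrasting double period

Four phrases in two halves: the first half (mm. 1–8) ends with a half cadence, the second (mm. 9-16) with a perfect authentic cadence — a large antecedent–consequent pair, i.e. a double period.
Phrase 3 begins with different material from phrase 1, making it contrasting.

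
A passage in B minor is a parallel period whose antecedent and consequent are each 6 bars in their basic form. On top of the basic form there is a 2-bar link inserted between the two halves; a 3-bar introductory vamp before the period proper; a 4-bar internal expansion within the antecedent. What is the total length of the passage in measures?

21 measures

Basic parallel period: 6 + 6 = 12 bars.
12 (basic form) + 2 (link) + 3 (introduction) + 4 (internal expansion) = 21.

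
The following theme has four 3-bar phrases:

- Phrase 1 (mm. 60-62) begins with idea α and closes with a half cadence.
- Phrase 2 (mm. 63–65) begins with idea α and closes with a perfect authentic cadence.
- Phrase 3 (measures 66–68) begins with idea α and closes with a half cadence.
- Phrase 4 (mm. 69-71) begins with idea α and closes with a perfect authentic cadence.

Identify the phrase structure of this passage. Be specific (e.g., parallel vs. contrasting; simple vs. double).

repeated period

The cadence pattern HC–PAC–HC–PAC is weak–strong twice, and phrases 3–4 restate phrases 1–2: a period heard twice, not a double period (which would end weakly at phrase 2).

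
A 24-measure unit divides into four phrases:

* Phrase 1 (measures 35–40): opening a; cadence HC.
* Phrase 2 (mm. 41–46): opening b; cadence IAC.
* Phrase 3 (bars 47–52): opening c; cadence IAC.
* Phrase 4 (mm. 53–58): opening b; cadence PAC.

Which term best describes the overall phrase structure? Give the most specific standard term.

Four phrases in two halves: the first half (mm. 35–46) ends with an imperfect authentic cadence, the second (bars 47–58) with a perfect authentic cadence — a large antecedent–consequent pair, i.e. a double period.
Phrase 3 begins with different material from phrase 1, making it contrasting.

contrasting double period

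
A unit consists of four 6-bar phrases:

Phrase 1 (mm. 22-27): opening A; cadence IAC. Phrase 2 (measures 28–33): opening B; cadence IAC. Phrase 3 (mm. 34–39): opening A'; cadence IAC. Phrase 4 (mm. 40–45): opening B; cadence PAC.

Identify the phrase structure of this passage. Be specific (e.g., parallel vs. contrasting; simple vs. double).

Four phrases in two halves: the first half (bars 22–33) ends with an imperfect authentic cadence, the second (mm. 34–45) with a perfect authentic cadence — a large antecedent–consequent pair, i.e. a double period.
Phrase 3 begins with the same material as phrase 1, making it parallel.

parallel double period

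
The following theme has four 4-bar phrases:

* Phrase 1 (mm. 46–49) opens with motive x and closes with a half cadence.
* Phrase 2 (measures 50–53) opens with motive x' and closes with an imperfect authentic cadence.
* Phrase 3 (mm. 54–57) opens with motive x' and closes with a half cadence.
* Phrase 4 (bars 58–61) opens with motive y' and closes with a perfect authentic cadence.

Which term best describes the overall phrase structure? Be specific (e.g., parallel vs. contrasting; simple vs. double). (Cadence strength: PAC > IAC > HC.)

parallel double period

Four phrases in two halves: the first half (mm. 46-53) ends with an imperfect authentic cadence, the second (measures 54–61) with a perfect authentic cadence — a large antecedent–consequent pair, i.e. a double period.
Phrase 3 begins with the same material as phrase 1, making it parallel.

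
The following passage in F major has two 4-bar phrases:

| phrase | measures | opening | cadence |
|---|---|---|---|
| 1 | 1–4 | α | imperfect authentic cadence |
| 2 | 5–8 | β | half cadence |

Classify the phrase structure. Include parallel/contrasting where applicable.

phrase group

The second phrase closes with a half cadence, which is not stronger than the first phrase's imperfect authentic cadence; without a weak→strong cadential pair there is no antecedent–consequent relationship, so this is a phrase group rather than a period.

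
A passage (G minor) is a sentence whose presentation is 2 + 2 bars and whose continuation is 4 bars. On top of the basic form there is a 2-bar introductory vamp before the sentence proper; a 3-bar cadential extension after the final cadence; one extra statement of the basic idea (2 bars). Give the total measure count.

15 measures

Basic sentence: 2 + 2 + 4 = 8 bars.
8 (basic form) + 2 (introduction) + 3 (cadential extension) + 2 (extra statement) = 15.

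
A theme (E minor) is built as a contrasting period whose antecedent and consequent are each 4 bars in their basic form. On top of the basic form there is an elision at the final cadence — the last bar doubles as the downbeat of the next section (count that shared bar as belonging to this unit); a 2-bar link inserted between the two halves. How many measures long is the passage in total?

Basic contrasting period: 4 + 4 = 8 bars.
8 (basic form) + 2 (link) = 10.
The elision shares a bar with the next section but does not change this unit's count.

10 measures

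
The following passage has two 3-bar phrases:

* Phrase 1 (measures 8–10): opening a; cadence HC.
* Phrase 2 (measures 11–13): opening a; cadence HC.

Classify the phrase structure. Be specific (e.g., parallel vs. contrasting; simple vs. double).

repeated phrase

Both phrases have the same opening (a) and the same cadence (half cadence): the second is a restatement, not a consequent, so this is a repeated phrase rather than a period.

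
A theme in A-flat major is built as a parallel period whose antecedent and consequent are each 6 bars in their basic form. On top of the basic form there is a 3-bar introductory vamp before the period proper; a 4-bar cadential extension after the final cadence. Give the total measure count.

19 measures

Basic parallel period: 6 + 6 = 12 bars.
12 (basic form) + 3 (introduction) + 4 (cadential extension) = 19.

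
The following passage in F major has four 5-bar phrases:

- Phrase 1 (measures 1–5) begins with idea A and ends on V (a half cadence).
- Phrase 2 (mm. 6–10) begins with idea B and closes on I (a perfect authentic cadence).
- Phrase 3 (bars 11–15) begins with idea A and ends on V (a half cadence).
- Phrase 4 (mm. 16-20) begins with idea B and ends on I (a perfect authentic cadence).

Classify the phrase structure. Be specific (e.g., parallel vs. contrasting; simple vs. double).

repeated period

The cadence pattern HC–PAC–HC–PAC is weak–strong twice, and phrases 3–4 restate phrases 1–2: a period heard twice, not a double period (which would end weakly at phrase 2).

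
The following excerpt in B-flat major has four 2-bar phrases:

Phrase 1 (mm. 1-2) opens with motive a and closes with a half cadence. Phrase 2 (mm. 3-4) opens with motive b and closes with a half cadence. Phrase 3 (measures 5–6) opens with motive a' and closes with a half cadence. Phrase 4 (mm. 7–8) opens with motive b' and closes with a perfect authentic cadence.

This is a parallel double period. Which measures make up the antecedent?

measures 1–4

In a double period the first pair of phrases (ending half cadence) is the large antecedent and the second pair (ending perfect authentic cadence) is the large consequent; the antecedent is measures 1–4.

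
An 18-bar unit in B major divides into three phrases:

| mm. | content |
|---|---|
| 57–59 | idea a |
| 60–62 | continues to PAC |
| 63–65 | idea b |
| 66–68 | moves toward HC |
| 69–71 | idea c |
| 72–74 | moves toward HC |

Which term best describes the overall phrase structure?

phrase group

The final phrase closes with a half cadence, which is not stronger than the preceding half cadence; the 3 phrases lack an overall antecedent–consequent design and so form a phrase group.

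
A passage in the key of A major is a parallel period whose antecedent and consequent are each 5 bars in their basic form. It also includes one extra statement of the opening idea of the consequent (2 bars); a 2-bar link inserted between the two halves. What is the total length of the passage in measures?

Basic parallel period: 5 + 5 = 10 bars.
10 (basic form) + 2 (extra statement) + 2 (link) = 14.

14 measures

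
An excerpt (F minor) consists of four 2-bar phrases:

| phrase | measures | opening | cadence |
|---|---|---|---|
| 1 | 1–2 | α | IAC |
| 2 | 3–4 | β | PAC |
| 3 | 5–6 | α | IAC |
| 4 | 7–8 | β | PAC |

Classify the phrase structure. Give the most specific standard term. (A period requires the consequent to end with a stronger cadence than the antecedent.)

The cadence pattern IAC–PAC–IAC–PAC is weak–strong twice, and phrases 3–4 restate phrases 1–2: a period heard twice, not a double period (which would end weakly at phrase 2).

repeated period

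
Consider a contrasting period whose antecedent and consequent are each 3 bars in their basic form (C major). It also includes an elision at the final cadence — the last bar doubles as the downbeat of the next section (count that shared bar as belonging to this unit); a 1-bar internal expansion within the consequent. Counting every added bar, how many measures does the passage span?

7 measures

Basic contrasting period: 3 + 3 = 6 bars.
6 (basic form) + 1 (internal expansion) = 7.
The elision shares a bar with the next section but does not change this unit's count.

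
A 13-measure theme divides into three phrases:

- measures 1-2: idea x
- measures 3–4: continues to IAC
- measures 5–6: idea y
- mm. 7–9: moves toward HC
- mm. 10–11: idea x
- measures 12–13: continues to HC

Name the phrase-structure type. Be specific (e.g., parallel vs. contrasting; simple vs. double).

The final phrase closes with a half cadence, which is not stronger than the preceding half cadence; the 3 phrases lack an overall antecedent–consequent design and so form a phrase group.

phrase group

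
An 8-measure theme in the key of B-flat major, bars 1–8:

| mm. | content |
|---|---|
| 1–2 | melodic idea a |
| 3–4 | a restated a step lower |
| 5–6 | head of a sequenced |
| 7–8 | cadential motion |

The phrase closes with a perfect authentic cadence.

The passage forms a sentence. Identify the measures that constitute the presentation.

The presentation of a sentence is the basic idea (mm. 1–2) plus its repetition (bars 3–4); the presentation is therefore measures 1–4.

measures 1–4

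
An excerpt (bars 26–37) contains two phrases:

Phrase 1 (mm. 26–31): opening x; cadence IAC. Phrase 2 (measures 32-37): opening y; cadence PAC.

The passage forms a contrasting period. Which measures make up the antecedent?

measures 26–31

The antecedent is the phrase ending with the weaker cadence (imperfect authentic cadence, phrase 1) and the consequent the one ending more conclusively (perfect authentic cadence, phrase 2); the antecedent is measures 26-31.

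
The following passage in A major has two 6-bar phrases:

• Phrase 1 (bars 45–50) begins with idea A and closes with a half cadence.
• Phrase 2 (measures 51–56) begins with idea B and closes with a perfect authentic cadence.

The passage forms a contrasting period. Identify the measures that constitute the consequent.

The antecedent is the phrase ending with the weaker cadence (half cadence, phrase 1) and the consequent the one ending more conclusively (perfect authentic cadence, phrase 2); the consequent is bars 51–56.

measures 51–56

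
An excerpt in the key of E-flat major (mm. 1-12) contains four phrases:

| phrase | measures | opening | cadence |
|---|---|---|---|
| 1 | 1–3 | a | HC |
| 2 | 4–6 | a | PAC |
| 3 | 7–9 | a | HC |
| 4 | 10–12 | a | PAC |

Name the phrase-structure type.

The cadence pattern HC–PAC–HC–PAC is weak–strong twice, and phrases 3–4 restate phrases 1–2: a period heard twice, not a double period (which would end weakly at phrase 2).

repeated period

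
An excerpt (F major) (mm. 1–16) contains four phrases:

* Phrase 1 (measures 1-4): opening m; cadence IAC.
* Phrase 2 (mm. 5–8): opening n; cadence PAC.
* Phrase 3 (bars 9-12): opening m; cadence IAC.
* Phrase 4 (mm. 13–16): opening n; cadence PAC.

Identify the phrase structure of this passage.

repeated period

The cadence pattern IAC–PAC–IAC–PAC is weak–strong twice, and phrases 3–4 restate phrases 1–2: a period heard twice, not a double period (which would end weakly at phrase 2).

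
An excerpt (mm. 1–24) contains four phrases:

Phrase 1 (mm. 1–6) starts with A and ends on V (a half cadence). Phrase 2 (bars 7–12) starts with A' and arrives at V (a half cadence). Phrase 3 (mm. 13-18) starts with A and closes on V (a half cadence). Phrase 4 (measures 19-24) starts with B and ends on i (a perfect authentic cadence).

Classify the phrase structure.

Four phrases in two halves: the first half (mm. 1–12) ends with a half cadence, the second (mm. 13–24) with a perfect authentic cadence — a large antecedent–consequent pair, i.e. a double period.
Phrase 3 begins with the same material as phrase 1, making it parallel.

parallel double period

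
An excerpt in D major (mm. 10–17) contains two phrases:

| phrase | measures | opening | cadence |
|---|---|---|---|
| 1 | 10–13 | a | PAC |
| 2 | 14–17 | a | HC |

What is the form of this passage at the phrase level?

phrase group

The second phrase closes with a half cadence, which is not stronger than the first phrase's perfect authentic cadence; without a weak→strong cadential pair there is no antecedent–consequent relationship, so this is a phrase group rather than a period.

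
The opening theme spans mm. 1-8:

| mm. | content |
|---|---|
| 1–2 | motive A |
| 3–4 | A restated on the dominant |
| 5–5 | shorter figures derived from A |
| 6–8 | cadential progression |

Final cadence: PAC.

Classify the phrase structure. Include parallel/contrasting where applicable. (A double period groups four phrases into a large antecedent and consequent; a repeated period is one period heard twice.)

sentence

Basic idea (mm. 1-2) + its repetition (measures 3–4) form the presentation; fragmentation and cadence (bars 5–8) form the continuation — the 8-bar whole is a sentence.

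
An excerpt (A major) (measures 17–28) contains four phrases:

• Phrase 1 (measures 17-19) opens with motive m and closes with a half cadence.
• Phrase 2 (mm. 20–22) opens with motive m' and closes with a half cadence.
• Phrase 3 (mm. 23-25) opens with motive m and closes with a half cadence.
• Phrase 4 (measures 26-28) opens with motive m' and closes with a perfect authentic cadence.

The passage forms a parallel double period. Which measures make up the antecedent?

In a double period the first pair of phrases (ending half cadence) is the large antecedent and the second pair (ending perfect authentic cadence) is the large consequent; the antecedent is measures 17–22.

measures 17–22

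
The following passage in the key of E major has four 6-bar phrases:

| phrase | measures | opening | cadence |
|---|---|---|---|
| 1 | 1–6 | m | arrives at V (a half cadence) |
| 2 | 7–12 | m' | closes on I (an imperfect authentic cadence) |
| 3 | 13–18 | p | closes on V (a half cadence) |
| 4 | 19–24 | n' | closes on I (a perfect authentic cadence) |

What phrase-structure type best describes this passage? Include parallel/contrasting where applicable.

contrasting double period

Four phrases in two halves: the first half (measures 1-12) ends with an imperfect authentic cadence, the second (bars 13–24) with a perfect authentic cadence — a large antecedent–consequent pair, i.e. a double period.
Phrase 3 begins with different material from phrase 1, making it contrasting.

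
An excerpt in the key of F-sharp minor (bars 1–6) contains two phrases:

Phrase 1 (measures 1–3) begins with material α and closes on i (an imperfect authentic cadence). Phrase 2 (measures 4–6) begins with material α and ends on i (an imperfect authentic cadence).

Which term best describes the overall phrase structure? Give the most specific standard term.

Both phrases have the same opening (α) and the same cadence (imperfect authentic cadence): the second is a restatement, not a consequent, so this is a repeated phrase rather than a period.

repeated phrase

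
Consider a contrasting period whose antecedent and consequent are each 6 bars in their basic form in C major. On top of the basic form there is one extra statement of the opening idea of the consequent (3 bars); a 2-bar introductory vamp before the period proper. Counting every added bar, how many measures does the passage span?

17 measures

Basic contrasting period: 6 + 6 = 12 bars.
12 (basic form) + 3 (extra statement) + 2 (introduction) = 17.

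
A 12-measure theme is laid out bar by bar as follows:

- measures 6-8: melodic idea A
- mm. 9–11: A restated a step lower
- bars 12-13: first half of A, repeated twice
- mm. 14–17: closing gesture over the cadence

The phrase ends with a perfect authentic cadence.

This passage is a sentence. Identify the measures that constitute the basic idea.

The presentation of a sentence is the basic idea (bars 6–8) plus its repetition (mm. 9–11); the basic idea is therefore bars 6–8.

measures 6–8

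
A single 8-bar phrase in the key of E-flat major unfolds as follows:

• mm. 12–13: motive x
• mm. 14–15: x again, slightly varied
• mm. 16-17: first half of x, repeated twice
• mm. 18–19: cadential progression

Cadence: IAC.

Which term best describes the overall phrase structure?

Basic idea (mm. 12-13) + its repetition (mm. 14–15) form the presentation; fragmentation and cadence (bars 16–19) form the continuation — the 8-bar whole is a sentence.

sentence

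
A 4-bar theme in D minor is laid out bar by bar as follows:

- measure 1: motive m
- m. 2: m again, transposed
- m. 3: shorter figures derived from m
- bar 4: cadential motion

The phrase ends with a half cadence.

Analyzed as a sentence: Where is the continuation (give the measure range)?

After the presentation (measures 1-2), the continuation covers the fragmentation through the cadence: bars 3–4.

measures 3–4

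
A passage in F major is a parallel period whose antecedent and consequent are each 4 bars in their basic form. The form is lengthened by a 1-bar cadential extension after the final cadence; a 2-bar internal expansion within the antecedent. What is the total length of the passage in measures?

11 measures

Basic parallel period: 4 + 4 = 8 bars.
8 (basic form) + 1 (cadential extension) + 2 (internal expansion) = 11.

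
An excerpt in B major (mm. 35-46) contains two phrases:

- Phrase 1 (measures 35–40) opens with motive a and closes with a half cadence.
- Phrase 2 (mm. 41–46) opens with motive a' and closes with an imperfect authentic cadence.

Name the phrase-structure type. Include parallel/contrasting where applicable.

parallel period

Phrase 1 ends with a half cadence (weaker) and phrase 2 with an imperfect authentic cadence (stronger): antecedent + consequent = a period.
The two phrases open with the same material (a / a'), so the period is parallel.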